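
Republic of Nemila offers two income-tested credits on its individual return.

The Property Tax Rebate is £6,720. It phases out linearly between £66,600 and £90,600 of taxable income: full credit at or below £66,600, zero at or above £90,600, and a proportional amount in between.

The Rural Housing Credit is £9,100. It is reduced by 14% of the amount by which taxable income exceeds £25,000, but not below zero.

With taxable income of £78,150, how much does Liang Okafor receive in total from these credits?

£5,145

Property Tax Rebate: £78,150 is £11,550 into a £24,000 phase-out range, leaving 12,450/24,000 of the credit: £6,720 × 12,450/24,000 = £3,486.
Rural Housing Credit: 14% of the £53,150 excess over £25,000 is £7,441; credit = £9,100 − £7,441 = £1,659.
Total: £3,486 + £1,659 = £5,145.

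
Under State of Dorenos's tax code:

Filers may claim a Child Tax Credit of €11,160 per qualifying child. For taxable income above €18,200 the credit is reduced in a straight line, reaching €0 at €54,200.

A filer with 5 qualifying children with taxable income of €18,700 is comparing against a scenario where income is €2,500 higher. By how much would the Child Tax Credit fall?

At €18,700 — base = 5 × €11,160 = €55,800. €18,700 is €500 into a €36,000 phase-out range, leaving 35,500/36,000 of the credit: €55,800 × 35,500/36,000 = €55,025.
At €21,200 — base = 5 × €11,160 = €55,800. €21,200 is €3,000 into a €36,000 phase-out range, leaving 33,000/36,000 of the credit: €55,800 × 33,000/36,000 = €51,150.
Lost: €55,025 − €51,150 = €3,875.

€3,875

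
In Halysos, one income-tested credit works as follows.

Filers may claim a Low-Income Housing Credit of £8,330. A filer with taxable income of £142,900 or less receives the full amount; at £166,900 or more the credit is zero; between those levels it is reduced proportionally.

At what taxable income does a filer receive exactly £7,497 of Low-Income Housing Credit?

£145,300

£7,497 is 7,497/8,330 of the full £8,330, so 833/8,330 of the £24,000 range has been used: income = £142,900 + £24,000 × 833/8,330 = £145,300.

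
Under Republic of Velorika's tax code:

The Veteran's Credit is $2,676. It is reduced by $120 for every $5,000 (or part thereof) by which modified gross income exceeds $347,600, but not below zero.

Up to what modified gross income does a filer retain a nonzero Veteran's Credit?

After 22 increments the reduction is 22 × $120 = $2,640, leaving $36; one more increment wipes it out. Increment 22 ends at excess 22 × $5,000 = $110,000, so the highest qualifying income is $347,600 + $110,000 = $457,600.

$457,600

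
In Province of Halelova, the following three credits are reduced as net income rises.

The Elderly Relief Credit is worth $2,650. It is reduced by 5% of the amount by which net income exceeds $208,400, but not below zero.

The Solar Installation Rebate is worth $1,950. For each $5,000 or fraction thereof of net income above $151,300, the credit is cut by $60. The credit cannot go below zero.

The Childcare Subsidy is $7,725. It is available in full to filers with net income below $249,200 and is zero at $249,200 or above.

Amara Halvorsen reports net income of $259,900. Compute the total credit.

$705

Elderly Relief Credit: 5% of the $51,500 excess over $208,400 is $2,575; credit = $2,650 − $2,575 = $75.
Solar Installation Rebate: income exceeds $151,300 by $108,600, which is 22 full-or-partial $5,000 increments; reduction = 22 × $60 = $1,320, leaving $630.
Childcare Subsidy: $259,900 meets or exceeds the $249,200 cutoff, so the credit is $0.
Total: $75 + $630 + $0 = $705.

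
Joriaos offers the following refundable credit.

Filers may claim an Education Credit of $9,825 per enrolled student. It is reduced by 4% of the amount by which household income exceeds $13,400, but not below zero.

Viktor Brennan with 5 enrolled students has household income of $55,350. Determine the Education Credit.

Education Credit: base = 5 × $9,825 = $49,125. 4% of the $41,950 excess over $13,400 is $1,678; credit = $49,125 − $1,678 = $47,447.

$47,447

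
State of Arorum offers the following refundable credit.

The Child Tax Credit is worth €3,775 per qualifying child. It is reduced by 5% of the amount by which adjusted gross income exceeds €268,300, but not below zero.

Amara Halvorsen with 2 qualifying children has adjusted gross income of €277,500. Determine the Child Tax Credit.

€7,090

Child Tax Credit: base = 2 × €3,775 = €7,550. 5% of the €9,200 excess over €268,300 is €460; credit = €7,550 − €460 = €7,090.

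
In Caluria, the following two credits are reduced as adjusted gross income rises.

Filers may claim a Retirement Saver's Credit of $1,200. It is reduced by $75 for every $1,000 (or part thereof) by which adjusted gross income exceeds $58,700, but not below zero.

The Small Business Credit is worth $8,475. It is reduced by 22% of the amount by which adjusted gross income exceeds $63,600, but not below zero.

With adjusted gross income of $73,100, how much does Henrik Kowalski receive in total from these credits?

Retirement Saver's Credit: income exceeds $58,700 by $14,400, which is 15 full-or-partial $1,000 increments; reduction = 15 × $75 = $1,125, leaving $75.
Small Business Credit: 22% of the $9,500 excess over $63,600 is $2,090; credit = $8,475 − $2,090 = $6,385.
Total: $75 + $6,385 = $6,460.

$6,460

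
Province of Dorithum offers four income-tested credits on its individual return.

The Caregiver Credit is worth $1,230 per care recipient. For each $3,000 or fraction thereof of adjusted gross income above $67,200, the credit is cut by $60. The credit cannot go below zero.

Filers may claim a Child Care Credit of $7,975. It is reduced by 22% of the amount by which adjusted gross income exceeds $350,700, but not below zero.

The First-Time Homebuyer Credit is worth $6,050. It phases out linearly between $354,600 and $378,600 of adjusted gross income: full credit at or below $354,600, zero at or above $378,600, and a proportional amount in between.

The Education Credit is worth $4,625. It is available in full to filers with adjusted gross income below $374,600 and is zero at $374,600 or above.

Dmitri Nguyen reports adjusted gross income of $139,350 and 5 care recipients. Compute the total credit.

$23,300

Caregiver Credit: base = 5 × $1,230 = $6,150. income exceeds $67,200 by $72,150, which is 25 full-or-partial $3,000 increments; reduction = 25 × $60 = $1,500, leaving $4,650.
Child Care Credit: $139,350 is at or below the $350,700 threshold, so the full $7,975 applies.
First-Time Homebuyer Credit: $139,350 is at or below the $354,600 threshold, so the full $6,050 applies.
Education Credit: $139,350 is below the $374,600 cutoff, so the full $4,625 applies.
Total: $4,650 + $7,975 + $6,050 + $4,625 = $23,300.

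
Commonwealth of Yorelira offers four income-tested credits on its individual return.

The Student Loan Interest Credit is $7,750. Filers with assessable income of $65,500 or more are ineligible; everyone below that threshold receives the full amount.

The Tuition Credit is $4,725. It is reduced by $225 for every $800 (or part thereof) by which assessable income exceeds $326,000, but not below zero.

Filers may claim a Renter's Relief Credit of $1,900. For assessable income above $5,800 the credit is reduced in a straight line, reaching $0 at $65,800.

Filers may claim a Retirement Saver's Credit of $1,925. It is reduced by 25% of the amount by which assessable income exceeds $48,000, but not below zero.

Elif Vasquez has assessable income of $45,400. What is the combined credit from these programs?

Student Loan Interest Credit: $45,400 is below the $65,500 cutoff, so the full $7,750 applies.
Tuition Credit: $45,400 is at or below the $326,000 threshold, so the full $4,725 applies.
Renter's Relief Credit: $45,400 is $39,600 into a $60,000 phase-out range, leaving 20,400/60,000 of the credit: $1,900 × 20,400/60,000 = $646.
Retirement Saver's Credit: $45,400 is at or below the $48,000 threshold, so the full $1,925 applies.
Total: $7,750 + $4,725 + $646 + $1,925 = $15,046.

$15,046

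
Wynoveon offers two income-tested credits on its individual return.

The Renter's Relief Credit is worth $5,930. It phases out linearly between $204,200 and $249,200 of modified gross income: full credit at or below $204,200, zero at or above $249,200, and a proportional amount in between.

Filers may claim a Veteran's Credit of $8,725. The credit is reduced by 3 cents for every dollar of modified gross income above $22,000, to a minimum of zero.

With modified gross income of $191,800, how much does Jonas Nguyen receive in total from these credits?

Renter's Relief Credit: $191,800 is at or below the $204,200 threshold, so the full $5,930 applies.
Veteran's Credit: 3% of the $169,800 excess over $22,000 is $5,094; credit = $8,725 − $5,094 = $3,631.
Total: $5,930 + $3,631 = $9,561.

$9,561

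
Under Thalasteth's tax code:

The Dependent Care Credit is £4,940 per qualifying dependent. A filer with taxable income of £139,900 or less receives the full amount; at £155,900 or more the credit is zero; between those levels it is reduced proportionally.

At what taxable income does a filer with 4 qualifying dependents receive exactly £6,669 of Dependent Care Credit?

Full credit = 4 × £4,940 = £19,760.
£6,669 is 6,669/19,760 of the full £19,760, so 13,091/19,760 of the £16,000 range has been used: income = £139,900 + £16,000 × 13,091/19,760 = £150,500.

£150,500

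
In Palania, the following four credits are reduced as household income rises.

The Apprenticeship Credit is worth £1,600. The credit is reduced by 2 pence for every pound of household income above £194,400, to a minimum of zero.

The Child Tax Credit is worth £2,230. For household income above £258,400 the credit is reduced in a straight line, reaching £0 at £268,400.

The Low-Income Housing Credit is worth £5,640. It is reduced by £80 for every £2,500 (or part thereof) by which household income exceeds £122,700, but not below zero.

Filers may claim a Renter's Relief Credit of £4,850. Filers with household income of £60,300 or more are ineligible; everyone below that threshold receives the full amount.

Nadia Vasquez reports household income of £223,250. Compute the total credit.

Apprenticeship Credit: 2% of the £28,850 excess over £194,400 is £577; credit = £1,600 − £577 = £1,023.
Child Tax Credit: £223,250 is at or below the £258,400 threshold, so the full £2,230 applies.
Low-Income Housing Credit: income exceeds £122,700 by £100,550, which is 41 full-or-partial £2,500 increments; reduction = 41 × £80 = £3,280, leaving £2,360.
Renter's Relief Credit: £223,250 meets or exceeds the £60,300 cutoff, so the credit is £0.
Total: £1,023 + £2,230 + £2,360 + £0 = £5,613.

£5,613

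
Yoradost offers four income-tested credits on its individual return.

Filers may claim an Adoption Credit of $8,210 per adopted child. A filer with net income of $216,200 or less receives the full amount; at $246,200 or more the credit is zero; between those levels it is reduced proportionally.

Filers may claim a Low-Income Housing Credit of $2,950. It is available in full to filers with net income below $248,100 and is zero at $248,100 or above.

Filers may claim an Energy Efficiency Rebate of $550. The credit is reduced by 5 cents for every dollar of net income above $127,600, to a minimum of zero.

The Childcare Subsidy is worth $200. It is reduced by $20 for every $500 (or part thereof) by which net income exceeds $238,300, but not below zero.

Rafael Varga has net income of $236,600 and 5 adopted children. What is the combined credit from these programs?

$16,286

Adoption Credit: base = 5 × $8,210 = $41,050. $236,600 is $20,400 into a $30,000 phase-out range, leaving 9,600/30,000 of the credit: $41,050 × 9,600/30,000 = $13,136.
Low-Income Housing Credit: $236,600 is below the $248,100 cutoff, so the full $2,950 applies.
Energy Efficiency Rebate: 5% of the $109,000 excess over $127,600 is $5,450 ≥ base, so the credit is $0.
Childcare Subsidy: $236,600 is at or below the $238,300 threshold, so the full $200 applies.
Total: $13,136 + $2,950 + $0 + $200 = $16,286.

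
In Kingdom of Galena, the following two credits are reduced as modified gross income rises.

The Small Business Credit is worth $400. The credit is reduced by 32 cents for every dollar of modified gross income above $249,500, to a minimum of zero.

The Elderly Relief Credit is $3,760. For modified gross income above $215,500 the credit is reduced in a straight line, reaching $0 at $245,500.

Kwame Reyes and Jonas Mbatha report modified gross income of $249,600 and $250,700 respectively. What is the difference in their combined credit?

Kwame ($249,600): Small Business Credit: 32% of the $100 excess over $249,500 is $32; credit = $400 − $32 = $368. Elderly Relief Credit: $249,600 is at or above $245,500, so the credit is $0. total $368 + $0 = $368
Jonas ($250,700): Small Business Credit: 32% of the $1,200 excess over $249,500 is $384; credit = $400 − $384 = $16. Elderly Relief Credit: $250,700 is at or above $245,500, so the credit is $0. total $16 + $0 = $16
Difference: |$368 − $16| = $352.

$352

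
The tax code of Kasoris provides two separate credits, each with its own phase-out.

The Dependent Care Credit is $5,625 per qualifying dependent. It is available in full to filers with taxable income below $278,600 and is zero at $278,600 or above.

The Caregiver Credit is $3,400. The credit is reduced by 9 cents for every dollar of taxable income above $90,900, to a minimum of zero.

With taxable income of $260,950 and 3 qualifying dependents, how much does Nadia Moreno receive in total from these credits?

$16,875

Dependent Care Credit: base = 3 × $5,625 = $16,875. $260,950 is below the $278,600 cutoff, so the full $16,875 applies.
Caregiver Credit: 9% of the $170,050 excess over $90,900 is $15,304.50 ≥ base, so the credit is $0.
Total: $16,875 + $0 = $16,875.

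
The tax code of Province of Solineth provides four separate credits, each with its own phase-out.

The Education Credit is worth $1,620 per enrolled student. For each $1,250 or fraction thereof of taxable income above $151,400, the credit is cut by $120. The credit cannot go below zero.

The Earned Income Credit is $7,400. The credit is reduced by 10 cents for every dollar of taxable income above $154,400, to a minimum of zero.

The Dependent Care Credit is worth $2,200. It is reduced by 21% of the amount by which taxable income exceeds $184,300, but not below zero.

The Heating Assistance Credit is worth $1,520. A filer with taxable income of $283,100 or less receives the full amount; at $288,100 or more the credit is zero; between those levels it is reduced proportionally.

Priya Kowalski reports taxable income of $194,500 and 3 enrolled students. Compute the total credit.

Education Credit: base = 3 × $1,620 = $4,860. income exceeds $151,400 by $43,100, which is 35 full-or-partial $1,250 increments; reduction = 35 × $120 = $4,200, leaving $660.
Earned Income Credit: 10% of the $40,100 excess over $154,400 is $4,010; credit = $7,400 − $4,010 = $3,390.
Dependent Care Credit: 21% of the $10,200 excess over $184,300 is $2,142; credit = $2,200 − $2,142 = $58.
Heating Assistance Credit: $194,500 is at or below the $283,100 threshold, so the full $1,520 applies.
Total: $660 + $3,390 + $58 + $1,520 = $5,628.

$5,628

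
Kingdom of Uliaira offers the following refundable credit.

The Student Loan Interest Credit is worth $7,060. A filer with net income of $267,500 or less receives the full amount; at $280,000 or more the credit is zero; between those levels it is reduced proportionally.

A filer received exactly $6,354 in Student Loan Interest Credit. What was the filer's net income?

$6,354 is 6,354/7,060 of the full $7,060, so 706/7,060 of the $12,500 range has been used: income = $267,500 + $12,500 × 706/7,060 = $268,750.

$268,750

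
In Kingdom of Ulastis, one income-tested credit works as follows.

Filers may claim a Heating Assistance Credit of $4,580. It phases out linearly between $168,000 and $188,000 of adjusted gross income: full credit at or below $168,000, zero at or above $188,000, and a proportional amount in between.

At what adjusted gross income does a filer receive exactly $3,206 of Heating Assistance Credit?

$3,206 is 3,206/4,580 of the full $4,580, so 1,374/4,580 of the $20,000 range has been used: income = $168,000 + $20,000 × 1,374/4,580 = $174,000.

$174,000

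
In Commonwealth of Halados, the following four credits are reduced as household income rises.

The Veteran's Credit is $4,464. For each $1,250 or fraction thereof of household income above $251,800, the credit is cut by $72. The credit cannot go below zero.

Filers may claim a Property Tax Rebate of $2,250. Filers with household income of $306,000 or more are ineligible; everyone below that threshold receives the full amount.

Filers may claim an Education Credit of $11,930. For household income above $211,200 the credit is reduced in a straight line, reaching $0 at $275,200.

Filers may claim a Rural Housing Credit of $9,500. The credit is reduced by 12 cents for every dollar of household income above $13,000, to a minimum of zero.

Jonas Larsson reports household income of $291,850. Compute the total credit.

$4,338

Veteran's Credit: income exceeds $251,800 by $40,050, which is 33 full-or-partial $1,250 increments; reduction = 33 × $72 = $2,376, leaving $2,088.
Property Tax Rebate: $291,850 is below the $306,000 cutoff, so the full $2,250 applies.
Education Credit: $291,850 is at or above $275,200, so the credit is $0.
Rural Housing Credit: 12% of the $278,850 excess over $13,000 is $33,462 ≥ base, so the credit is $0.
Total: $2,088 + $2,250 + $0 + $0 = $4,338.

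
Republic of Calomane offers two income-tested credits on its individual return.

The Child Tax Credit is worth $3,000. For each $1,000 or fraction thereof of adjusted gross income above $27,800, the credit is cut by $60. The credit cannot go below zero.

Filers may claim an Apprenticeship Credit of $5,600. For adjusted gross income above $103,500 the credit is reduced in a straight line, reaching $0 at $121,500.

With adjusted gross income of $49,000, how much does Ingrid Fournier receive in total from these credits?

Child Tax Credit: income exceeds $27,800 by $21,200, which is 22 full-or-partial $1,000 increments; reduction = 22 × $60 = $1,320, leaving $1,680.
Apprenticeship Credit: $49,000 is at or below the $103,500 threshold, so the full $5,600 applies.
Total: $1,680 + $5,600 = $7,280.

$7,280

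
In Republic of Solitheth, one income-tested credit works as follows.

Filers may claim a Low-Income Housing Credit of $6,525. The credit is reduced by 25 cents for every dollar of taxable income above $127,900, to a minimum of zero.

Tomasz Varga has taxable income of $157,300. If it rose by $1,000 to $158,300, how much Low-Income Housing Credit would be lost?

At $157,300 — 25% of the $29,400 excess over $127,900 is $7,350 ≥ base, so the credit is $0.
At $158,300 — 25% of the $30,400 excess over $127,900 is $7,600 ≥ base, so the credit is $0.
Lost: $0 − $0 = $0.

$0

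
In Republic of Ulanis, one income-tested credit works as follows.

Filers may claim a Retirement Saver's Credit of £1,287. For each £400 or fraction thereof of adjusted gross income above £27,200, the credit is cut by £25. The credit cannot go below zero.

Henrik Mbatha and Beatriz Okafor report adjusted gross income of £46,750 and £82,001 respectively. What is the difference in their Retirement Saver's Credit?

Henrik (£46,750): Retirement Saver's Credit: income exceeds £27,200 by £19,550, which is 49 full-or-partial £400 increments; reduction = 49 × £25 = £1,225, leaving £62.
Beatriz (£82,001): Retirement Saver's Credit: income exceeds £27,200 by £54,801 → 138 increments × £25 = £3,450 ≥ base, so the credit is £0.
Difference: |£62 − £0| = £62.

£62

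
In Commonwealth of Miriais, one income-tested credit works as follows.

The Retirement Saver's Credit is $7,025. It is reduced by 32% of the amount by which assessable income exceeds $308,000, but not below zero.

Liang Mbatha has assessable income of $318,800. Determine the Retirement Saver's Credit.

$3,569

Retirement Saver's Credit: 32% of the $10,800 excess over $308,000 is $3,456; credit = $7,025 − $3,456 = $3,569.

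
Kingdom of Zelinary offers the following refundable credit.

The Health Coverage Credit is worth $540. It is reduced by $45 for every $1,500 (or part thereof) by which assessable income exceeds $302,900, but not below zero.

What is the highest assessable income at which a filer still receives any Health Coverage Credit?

After 11 increments the reduction is 11 × $45 = $495, leaving $45; one more increment wipes it out. Increment 11 ends at excess 11 × $1,500 = $16,500, so the highest qualifying income is $302,900 + $16,500 = $319,400.

$319,400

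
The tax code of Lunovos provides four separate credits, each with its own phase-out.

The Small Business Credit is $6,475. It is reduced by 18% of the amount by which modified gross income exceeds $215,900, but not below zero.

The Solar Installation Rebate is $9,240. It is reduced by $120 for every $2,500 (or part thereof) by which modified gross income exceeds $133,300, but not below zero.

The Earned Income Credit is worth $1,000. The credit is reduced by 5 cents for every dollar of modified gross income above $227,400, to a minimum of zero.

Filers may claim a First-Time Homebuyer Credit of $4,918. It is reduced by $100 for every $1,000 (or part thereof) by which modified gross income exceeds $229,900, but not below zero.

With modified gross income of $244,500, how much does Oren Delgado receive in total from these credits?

Small Business Credit: 18% of the $28,600 excess over $215,900 is $5,148; credit = $6,475 − $5,148 = $1,327.
Solar Installation Rebate: income exceeds $133,300 by $111,200, which is 45 full-or-partial $2,500 increments; reduction = 45 × $120 = $5,400, leaving $3,840.
Earned Income Credit: 5% of the $17,100 excess over $227,400 is $855; credit = $1,000 − $855 = $145.
First-Time Homebuyer Credit: income exceeds $229,900 by $14,600, which is 15 full-or-partial $1,000 increments; reduction = 15 × $100 = $1,500, leaving $3,418.
Total: $1,327 + $3,840 + $145 + $3,418 = $8,730.

$8,730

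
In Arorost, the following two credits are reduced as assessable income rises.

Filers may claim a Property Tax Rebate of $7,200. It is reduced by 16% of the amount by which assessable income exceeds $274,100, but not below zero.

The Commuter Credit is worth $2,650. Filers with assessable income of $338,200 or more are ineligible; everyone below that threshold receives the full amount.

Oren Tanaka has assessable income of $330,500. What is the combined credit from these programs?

Property Tax Rebate: 16% of the $56,400 excess over $274,100 is $9,024 ≥ base, so the credit is $0.
Commuter Credit: $330,500 is below the $338,200 cutoff, so the full $2,650 applies.
Total: $0 + $2,650 = $2,650.

$2,650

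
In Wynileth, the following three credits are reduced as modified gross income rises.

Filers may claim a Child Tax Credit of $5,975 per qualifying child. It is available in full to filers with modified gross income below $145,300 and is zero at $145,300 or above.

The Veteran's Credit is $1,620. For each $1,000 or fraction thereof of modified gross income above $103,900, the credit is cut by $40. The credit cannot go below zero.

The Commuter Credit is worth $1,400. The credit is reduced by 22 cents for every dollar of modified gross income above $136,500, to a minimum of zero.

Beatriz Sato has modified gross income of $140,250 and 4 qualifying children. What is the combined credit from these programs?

$24,615

Child Tax Credit: base = 4 × $5,975 = $23,900. $140,250 is below the $145,300 cutoff, so the full $23,900 applies.
Veteran's Credit: income exceeds $103,900 by $36,350, which is 37 full-or-partial $1,000 increments; reduction = 37 × $40 = $1,480, leaving $140.
Commuter Credit: 22% of the $3,750 excess over $136,500 is $825; credit = $1,400 − $825 = $575.
Total: $23,900 + $140 + $575 = $24,615.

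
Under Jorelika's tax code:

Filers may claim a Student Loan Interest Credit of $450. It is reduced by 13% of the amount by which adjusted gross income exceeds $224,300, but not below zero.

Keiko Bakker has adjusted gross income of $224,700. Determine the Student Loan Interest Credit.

Student Loan Interest Credit: 13% of the $400 excess over $224,300 is $52; credit = $450 − $52 = $398.

$398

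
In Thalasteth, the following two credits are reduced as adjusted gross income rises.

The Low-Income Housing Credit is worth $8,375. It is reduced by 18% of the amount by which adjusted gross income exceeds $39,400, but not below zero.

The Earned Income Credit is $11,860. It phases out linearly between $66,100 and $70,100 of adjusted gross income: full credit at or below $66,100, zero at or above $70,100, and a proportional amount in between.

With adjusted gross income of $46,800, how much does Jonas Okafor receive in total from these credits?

$18,903

Low-Income Housing Credit: 18% of the $7,400 excess over $39,400 is $1,332; credit = $8,375 − $1,332 = $7,043.
Earned Income Credit: $46,800 is at or below the $66,100 threshold, so the full $11,860 applies.
Total: $7,043 + $11,860 = $18,903.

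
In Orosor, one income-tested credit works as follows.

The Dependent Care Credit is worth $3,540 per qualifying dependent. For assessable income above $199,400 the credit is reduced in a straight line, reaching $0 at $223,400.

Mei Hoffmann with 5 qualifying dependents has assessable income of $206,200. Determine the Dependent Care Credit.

$12,685

Dependent Care Credit: base = 5 × $3,540 = $17,700. $206,200 is $6,800 into a $24,000 phase-out range, leaving 17,200/24,000 of the credit: $17,700 × 17,200/24,000 = $12,685.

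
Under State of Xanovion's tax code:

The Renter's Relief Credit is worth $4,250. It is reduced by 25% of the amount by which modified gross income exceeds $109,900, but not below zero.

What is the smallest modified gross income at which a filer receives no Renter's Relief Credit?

$126,900

The credit falls by 25% of each dollar above $109,900, so it reaches zero when the excess is $4,250 / 25% = $17,000: income = $109,900 + $17,000 = $126,900.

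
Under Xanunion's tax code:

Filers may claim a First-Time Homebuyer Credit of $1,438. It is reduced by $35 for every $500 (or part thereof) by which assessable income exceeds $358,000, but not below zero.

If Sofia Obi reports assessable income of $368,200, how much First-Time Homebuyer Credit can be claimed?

$703

First-Time Homebuyer Credit: income exceeds $358,000 by $10,200, which is 21 full-or-partial $500 increments; reduction = 21 × $35 = $735, leaving $703.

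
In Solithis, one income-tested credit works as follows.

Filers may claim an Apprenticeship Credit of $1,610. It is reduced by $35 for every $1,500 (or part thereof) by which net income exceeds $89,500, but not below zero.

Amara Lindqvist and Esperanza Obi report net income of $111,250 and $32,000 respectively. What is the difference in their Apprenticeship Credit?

$525

Amara ($111,250): Apprenticeship Credit: income exceeds $89,500 by $21,750, which is 15 full-or-partial $1,500 increments; reduction = 15 × $35 = $525, leaving $1,085.
Esperanza ($32,000): Apprenticeship Credit: $32,000 is at or below the $89,500 threshold, so the full $1,610 applies.
Difference: |$1,085 − $1,610| = $525.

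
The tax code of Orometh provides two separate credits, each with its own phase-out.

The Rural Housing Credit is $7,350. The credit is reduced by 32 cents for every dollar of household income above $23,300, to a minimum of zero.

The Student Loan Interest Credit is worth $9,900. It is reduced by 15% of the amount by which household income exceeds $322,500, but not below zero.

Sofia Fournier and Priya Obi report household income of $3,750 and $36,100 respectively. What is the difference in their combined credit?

$4,096

Sofia ($3,750): Rural Housing Credit: $3,750 is at or below the $23,300 threshold, so the full $7,350 applies. Student Loan Interest Credit: $3,750 is at or below the $322,500 threshold, so the full $9,900 applies. total $7,350 + $9,900 = $17,250
Priya ($36,100): Rural Housing Credit: 32% of the $12,800 excess over $23,300 is $4,096; credit = $7,350 − $4,096 = $3,254. Student Loan Interest Credit: $36,100 is at or below the $322,500 threshold, so the full $9,900 applies. total $3,254 + $9,900 = $13,154
Difference: |$17,250 − $13,154| = $4,096.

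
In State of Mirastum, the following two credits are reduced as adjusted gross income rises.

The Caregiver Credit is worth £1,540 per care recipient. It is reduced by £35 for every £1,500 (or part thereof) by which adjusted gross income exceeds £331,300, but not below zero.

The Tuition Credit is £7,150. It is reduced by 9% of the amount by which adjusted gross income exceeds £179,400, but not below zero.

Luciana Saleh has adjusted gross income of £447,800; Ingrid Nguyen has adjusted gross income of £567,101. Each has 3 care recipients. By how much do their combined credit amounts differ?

£1,890

Luciana (£447,800): Caregiver Credit: base = 3 × £1,540 = £4,620. income exceeds £331,300 by £116,500, which is 78 full-or-partial £1,500 increments; reduction = 78 × £35 = £2,730, leaving £1,890. Tuition Credit: 9% of the £268,400 excess over £179,400 is £24,156 ≥ base, so the credit is £0. total £1,890 + £0 = £1,890
Ingrid (£567,101): Caregiver Credit: base = 3 × £1,540 = £4,620. income exceeds £331,300 by £235,801 → 158 increments × £35 = £5,530 ≥ base, so the credit is £0. Tuition Credit: 9% of the £387,701 excess over £179,400 is £34,893.09 ≥ base, so the credit is £0. total £0 + £0 = £0
Difference: |£1,890 − £0| = £1,890.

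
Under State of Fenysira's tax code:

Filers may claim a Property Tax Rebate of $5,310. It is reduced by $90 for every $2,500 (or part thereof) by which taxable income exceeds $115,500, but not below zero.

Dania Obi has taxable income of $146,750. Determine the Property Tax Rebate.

Property Tax Rebate: income exceeds $115,500 by $31,250, which is 13 full-or-partial $2,500 increments; reduction = 13 × $90 = $1,170, leaving $4,140.

$4,140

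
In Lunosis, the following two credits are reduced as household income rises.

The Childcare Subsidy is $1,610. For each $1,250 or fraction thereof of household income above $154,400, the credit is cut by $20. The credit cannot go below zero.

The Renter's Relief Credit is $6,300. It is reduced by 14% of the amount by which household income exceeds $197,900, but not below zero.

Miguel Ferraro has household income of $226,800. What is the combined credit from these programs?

Childcare Subsidy: income exceeds $154,400 by $72,400, which is 58 full-or-partial $1,250 increments; reduction = 58 × $20 = $1,160, leaving $450.
Renter's Relief Credit: 14% of the $28,900 excess over $197,900 is $4,046; credit = $6,300 − $4,046 = $2,254.
Total: $450 + $2,254 = $2,704.

$2,704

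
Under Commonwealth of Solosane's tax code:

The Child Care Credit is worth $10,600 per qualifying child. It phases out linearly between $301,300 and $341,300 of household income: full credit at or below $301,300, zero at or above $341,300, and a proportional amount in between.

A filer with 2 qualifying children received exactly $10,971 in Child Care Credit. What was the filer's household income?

Full credit = 2 × $10,600 = $21,200.
$10,971 is 10,971/21,200 of the full $21,200, so 10,229/21,200 of the $40,000 range has been used: income = $301,300 + $40,000 × 10,229/21,200 = $320,600.

$320,600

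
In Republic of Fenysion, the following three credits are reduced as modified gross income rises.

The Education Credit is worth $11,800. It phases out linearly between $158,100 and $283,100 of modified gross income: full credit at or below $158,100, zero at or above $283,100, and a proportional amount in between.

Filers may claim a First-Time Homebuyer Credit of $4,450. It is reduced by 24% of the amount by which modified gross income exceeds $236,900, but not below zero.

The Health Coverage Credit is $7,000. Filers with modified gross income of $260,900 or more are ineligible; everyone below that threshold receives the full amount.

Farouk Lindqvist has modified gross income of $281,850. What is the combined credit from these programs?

$118

Education Credit: $281,850 is $123,750 into a $125,000 phase-out range, leaving 1,250/125,000 of the credit: $11,800 × 1,250/125,000 = $118.
First-Time Homebuyer Credit: 24% of the $44,950 excess over $236,900 is $10,788 ≥ base, so the credit is $0.
Health Coverage Credit: $281,850 meets or exceeds the $260,900 cutoff, so the credit is $0.
Total: $118 + $0 + $0 = $118.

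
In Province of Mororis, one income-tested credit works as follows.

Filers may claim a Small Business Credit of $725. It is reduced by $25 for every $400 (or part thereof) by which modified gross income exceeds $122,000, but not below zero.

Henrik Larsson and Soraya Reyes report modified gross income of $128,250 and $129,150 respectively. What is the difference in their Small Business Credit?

Henrik ($128,250): Small Business Credit: income exceeds $122,000 by $6,250, which is 16 full-or-partial $400 increments; reduction = 16 × $25 = $400, leaving $325.
Soraya ($129,150): Small Business Credit: income exceeds $122,000 by $7,150, which is 18 full-or-partial $400 increments; reduction = 18 × $25 = $450, leaving $275.
Difference: |$325 − $275| = $50.

$50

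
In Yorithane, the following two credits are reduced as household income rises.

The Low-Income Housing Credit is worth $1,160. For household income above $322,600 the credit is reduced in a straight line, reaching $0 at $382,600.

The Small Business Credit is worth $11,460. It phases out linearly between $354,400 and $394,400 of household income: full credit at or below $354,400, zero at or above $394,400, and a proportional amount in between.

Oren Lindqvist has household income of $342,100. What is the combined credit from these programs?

Low-Income Housing Credit: $342,100 is $19,500 into a $60,000 phase-out range, leaving 40,500/60,000 of the credit: $1,160 × 40,500/60,000 = $783.
Small Business Credit: $342,100 is at or below the $354,400 threshold, so the full $11,460 applies.
Total: $783 + $11,460 = $12,243.

$12,243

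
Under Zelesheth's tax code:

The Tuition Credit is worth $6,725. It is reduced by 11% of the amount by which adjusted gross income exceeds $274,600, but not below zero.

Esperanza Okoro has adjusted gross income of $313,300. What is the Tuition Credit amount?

Tuition Credit: 11% of the $38,700 excess over $274,600 is $4,257; credit = $6,725 − $4,257 = $2,468.

$2,468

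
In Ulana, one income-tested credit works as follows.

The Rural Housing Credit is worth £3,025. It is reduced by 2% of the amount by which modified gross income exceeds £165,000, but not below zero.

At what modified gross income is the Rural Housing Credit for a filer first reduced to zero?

The credit falls by 2% of each pound above £165,000, so it reaches zero when the excess is £3,025 / 2% = £151,250: income = £165,000 + £151,250 = £316,250.

£316,250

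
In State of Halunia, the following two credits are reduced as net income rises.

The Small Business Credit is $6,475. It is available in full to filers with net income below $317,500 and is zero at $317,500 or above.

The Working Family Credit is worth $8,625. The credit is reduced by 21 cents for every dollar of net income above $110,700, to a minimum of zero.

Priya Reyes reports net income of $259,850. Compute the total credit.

$6,475

Small Business Credit: $259,850 is below the $317,500 cutoff, so the full $6,475 applies.
Working Family Credit: 21% of the $149,150 excess over $110,700 is $31,321.50 ≥ base, so the credit is $0.
Total: $6,475 + $0 = $6,475.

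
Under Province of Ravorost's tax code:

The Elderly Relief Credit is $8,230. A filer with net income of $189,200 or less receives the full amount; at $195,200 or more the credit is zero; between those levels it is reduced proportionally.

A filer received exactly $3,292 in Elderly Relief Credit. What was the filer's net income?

$3,292 is 3,292/8,230 of the full $8,230, so 4,938/8,230 of the $6,000 range has been used: income = $189,200 + $6,000 × 4,938/8,230 = $192,800.

$192,800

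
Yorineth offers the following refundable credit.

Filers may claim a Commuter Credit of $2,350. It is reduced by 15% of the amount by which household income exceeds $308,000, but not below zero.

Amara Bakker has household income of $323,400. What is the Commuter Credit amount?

$40

Commuter Credit: 15% of the $15,400 excess over $308,000 is $2,310; credit = $2,350 − $2,310 = $40.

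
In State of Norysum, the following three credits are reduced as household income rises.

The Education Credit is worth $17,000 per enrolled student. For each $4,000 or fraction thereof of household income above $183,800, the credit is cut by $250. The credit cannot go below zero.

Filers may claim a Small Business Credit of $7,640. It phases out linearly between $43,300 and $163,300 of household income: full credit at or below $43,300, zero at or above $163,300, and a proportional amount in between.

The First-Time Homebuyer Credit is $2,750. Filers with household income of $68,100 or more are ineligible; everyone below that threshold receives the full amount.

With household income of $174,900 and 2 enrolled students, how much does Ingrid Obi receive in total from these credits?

Education Credit: base = 2 × $17,000 = $34,000. $174,900 is at or below the $183,800 threshold, so the full $34,000 applies.
Small Business Credit: $174,900 is at or above $163,300, so the credit is $0.
First-Time Homebuyer Credit: $174,900 meets or exceeds the $68,100 cutoff, so the credit is $0.
Total: $34,000 + $0 + $0 = $34,000.

$34,000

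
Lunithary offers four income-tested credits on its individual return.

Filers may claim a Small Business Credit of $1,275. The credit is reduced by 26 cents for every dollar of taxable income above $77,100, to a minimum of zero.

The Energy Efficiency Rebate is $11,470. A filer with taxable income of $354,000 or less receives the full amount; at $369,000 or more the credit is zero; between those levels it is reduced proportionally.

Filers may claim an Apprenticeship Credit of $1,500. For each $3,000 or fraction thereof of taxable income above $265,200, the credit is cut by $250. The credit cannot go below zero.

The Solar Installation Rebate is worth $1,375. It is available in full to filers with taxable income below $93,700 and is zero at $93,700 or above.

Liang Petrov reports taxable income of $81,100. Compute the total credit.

Small Business Credit: 26% of the $4,000 excess over $77,100 is $1,040; credit = $1,275 − $1,040 = $235.
Energy Efficiency Rebate: $81,100 is at or below the $354,000 threshold, so the full $11,470 applies.
Apprenticeship Credit: $81,100 is at or below the $265,200 threshold, so the full $1,500 applies.
Solar Installation Rebate: $81,100 is below the $93,700 cutoff, so the full $1,375 applies.
Total: $235 + $11,470 + $1,500 + $1,375 = $14,580.

$14,580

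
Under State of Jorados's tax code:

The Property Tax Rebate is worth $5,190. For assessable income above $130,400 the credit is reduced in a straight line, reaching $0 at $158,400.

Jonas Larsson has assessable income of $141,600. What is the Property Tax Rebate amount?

$3,114

Property Tax Rebate: $141,600 is $11,200 into a $28,000 phase-out range, leaving 16,800/28,000 of the credit: $5,190 × 16,800/28,000 = $3,114.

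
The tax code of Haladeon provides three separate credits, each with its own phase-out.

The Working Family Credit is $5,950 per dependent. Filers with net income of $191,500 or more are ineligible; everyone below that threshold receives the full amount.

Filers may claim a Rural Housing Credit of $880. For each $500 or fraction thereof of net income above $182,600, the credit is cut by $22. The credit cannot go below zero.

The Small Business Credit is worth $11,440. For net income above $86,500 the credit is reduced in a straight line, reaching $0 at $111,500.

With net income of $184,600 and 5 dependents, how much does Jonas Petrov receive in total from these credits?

Working Family Credit: base = 5 × $5,950 = $29,750. $184,600 is below the $191,500 cutoff, so the full $29,750 applies.
Rural Housing Credit: income exceeds $182,600 by $2,000, which is 4 full-or-partial $500 increments; reduction = 4 × $22 = $88, leaving $792.
Small Business Credit: $184,600 is at or above $111,500, so the credit is $0.
Total: $29,750 + $792 + $0 = $30,542.

$30,542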